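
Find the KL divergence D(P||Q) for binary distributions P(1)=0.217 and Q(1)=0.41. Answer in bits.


KL = p*log2(p/q) + (1-p)*log2((1-p)/(1-q)) = 0.217*log2(0.217/0.41) + 0.783*log2(0.783/0.59) = 0.1205

0.1205 bits


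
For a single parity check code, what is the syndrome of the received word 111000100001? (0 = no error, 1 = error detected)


Syndrome = XOR of all bits = 1 XOR 1 XOR 1 XOR 0 XOR 0 XOR 0 XOR 1 XOR 0 XOR 0 XOR 0 XOR 0 XOR 1 = 1

1


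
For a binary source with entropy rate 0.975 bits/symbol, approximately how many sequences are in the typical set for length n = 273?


log2|A_typical| = nH = 273 * 0.975 = 266.175, so |A_typical| ~ 2^266.175 = 1.339e+80

1.339e+80


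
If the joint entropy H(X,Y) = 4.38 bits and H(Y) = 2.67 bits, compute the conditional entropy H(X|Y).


H(X|Y) = H(X,Y) - H(Y) = 4.38 - 2.67 = 1.71

1.71 bits


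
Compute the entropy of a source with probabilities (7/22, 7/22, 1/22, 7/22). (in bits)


H = -sum(p_i * log2(p_i)). Terms: -(7/22)*log2(7/22) = 0.525661; -(7/22)*log2(7/22) = 0.525661; -(1/22)*log2(1/22) = 0.202701; -(7/22)*log2(7/22) = 0.525661. H = 0.525661 + 0.525661 + 0.202701 + 0.525661 = 1.7797

1.7797 bits


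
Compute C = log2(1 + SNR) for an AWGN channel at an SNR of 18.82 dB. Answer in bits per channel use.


SNR_linear = 10^(18.82/10) = 76.2079; C = log2(1 + SNR_linear) = log2(1 + 76.2079) = 6.2707

6.2707 bits/channel use


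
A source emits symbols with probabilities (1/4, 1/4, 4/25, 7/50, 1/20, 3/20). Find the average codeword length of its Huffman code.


Huffman construction (repeatedly merge the two least-probable nodes; each merge adds 1 bit to every symbol beneath it): 1/20 + 7/50 = 19/100; 3/20 + 4/25 = 31/100; 19/100 + 1/4 = 11/25; 1/4 + 31/100 = 14/25; 11/25 + 14/25 = 1. Resulting codeword lengths (in the order the probabilities were given): (2, 2, 3, 3, 3, 3). L_avg = sum(p_i * l_i) = 1/4*2 + 1/4*2 + 4/25*3 + 7/50*3 + 1/20*3 + 3/20*3 = 5/2 = 2.5

2.5 bits


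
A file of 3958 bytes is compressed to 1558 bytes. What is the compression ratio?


Ratio = original / compressed = 3958 / 1558 = 2.5404

2.5404


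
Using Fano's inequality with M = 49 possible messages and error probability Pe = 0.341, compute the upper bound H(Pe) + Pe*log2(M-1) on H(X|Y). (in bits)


H(Pe) = -Pe*log2(Pe) - (1-Pe)*log2(1-Pe) = -0.341*log2(0.341) - 0.659*log2(0.659) = 0.529285 + 0.396487 = 0.9258. Pe*log2(M-1) = 0.341*log2(48) = 1.904472. Bound = H(Pe) + Pe*log2(M-1) = 0.529285 + 0.396487 + 1.904472 = 2.8302

2.8302 bits


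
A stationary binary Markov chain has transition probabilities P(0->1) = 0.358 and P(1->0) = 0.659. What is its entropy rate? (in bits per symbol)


Stationary distribution: pi_0 = p10/(p01+p10) = 0.648, pi_1 = 0.352. Entropy rate H' = pi_0*H(p01) + pi_1*H(p10) = 0.648*0.941 + 0.352*0.9258 = 0.9356

0.9356 bits/symbol


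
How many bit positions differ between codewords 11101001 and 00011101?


Count differing positions: ^ ^ ^ ^ . ^ . . = 5 differences

5


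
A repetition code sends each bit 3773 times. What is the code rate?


Rate = k/n = 1/3773

1/3773


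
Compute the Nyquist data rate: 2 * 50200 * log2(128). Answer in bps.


Rate = 2 * B * log2(M) = 2 * 50200 * 7.0 = 702800.0

702800.0 bps


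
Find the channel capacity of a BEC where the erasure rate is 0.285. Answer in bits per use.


C = 1 - epsilon = 1 - 0.285 = 0.715

0.715 bits


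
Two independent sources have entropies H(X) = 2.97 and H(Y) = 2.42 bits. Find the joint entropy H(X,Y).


For independent variables, H(X,Y) = H(X) + H(Y) = 2.97 + 2.42 = 5.39

5.39 bits


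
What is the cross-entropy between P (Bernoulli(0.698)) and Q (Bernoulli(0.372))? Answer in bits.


H(P,Q) = -p*log2(q) - (1-p)*log2(1-q). -0.698*log2(0.372) = 0.995785; -0.302*log2(0.628) = 0.202691. H(P,Q) = 0.995785 + 0.202691 = 1.1985

1.1985 bits


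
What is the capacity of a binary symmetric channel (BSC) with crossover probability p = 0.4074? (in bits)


H(p) = -p*log2(p) - (1-p)*log2(1-p) = -0.4074*log2(0.4074) - 0.5926*log2(0.5926) = 0.527779 + 0.447336 = 0.9751. C = 1 - H(p) = 1 - 0.9751 = 0.0249

0.0249 bits


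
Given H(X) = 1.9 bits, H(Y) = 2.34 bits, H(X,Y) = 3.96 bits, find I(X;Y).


I(X;Y) = H(X) + H(Y) - H(X,Y) = 1.9 + 2.34 - 3.96 = 0.28

0.28 bits


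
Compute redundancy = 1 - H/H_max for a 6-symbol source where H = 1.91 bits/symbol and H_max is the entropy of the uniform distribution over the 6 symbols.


H_max = log2(K) = log2(6) = 2.585 bits/symbol. Redundancy = 1 - H/H_max = 1 - 1.91/2.585 = 1 - 0.7389 = 0.2611

0.2611


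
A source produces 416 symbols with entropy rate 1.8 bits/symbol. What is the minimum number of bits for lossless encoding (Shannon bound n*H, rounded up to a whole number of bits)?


Minimum bits >= n * H = 416 * 1.8 = 748.8, rounded up to a whole number of bits = 749

749 bits


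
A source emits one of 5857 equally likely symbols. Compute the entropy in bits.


H = log2(n) = log2(5857) = 12.5159

12.5159 bits


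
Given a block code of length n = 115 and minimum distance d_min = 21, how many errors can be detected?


Detection capability = d_min - 1 = 21 - 1 = 20

20 errors


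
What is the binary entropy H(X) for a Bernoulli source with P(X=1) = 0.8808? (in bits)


H = -p*log2(p) - (1-p)*log2(1-p). -0.8808*log2(0.8808) = 0.161286; -0.1192*log2(0.1192) = 0.365770. H = 0.161286 + 0.365770 = 0.5271

0.5271 bits


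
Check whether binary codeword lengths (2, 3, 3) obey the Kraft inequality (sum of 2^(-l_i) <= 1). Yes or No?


Kraft sum = sum(2^(-l_i)) = 0.5, need <= 1. Result: satisfied (a binary prefix-free code with these lengths exists)

Yes


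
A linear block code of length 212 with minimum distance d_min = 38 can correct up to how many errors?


Correction capability = floor((d-1)/2) = floor((38-1)/2) = 18

18 errors


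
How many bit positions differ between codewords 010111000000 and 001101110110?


Count differing positions: . ^ ^ . ^ . ^ ^ . ^ ^ . = 7 differences

7


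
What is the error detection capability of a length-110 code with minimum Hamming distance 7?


Detection capability = d_min - 1 = 7 - 1 = 6

6 errors


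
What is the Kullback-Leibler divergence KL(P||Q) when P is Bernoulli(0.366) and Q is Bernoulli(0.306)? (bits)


KL = p*log2(p/q) + (1-p)*log2((1-p)/(1-q)) = 0.366*log2(0.366/0.306) + 0.634*log2(0.634/0.694) = 0.0118

0.0118 bits


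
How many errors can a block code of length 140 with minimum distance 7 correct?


Correction capability = floor((d-1)/2) = floor((7-1)/2) = 3

3 errors


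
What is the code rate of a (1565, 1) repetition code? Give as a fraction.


Rate = k/n = 1/1565

1/1565


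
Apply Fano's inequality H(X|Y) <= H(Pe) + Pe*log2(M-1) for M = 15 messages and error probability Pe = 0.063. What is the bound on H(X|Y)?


H(Pe) = -Pe*log2(Pe) - (1-Pe)*log2(1-Pe) = -0.063*log2(0.063) - 0.937*log2(0.937) = 0.251276 + 0.087965 = 0.3392. Pe*log2(M-1) = 0.063*log2(14) = 0.239863. Bound = H(Pe) + Pe*log2(M-1) = 0.251276 + 0.087965 + 0.239863 = 0.5791

0.5791 bits


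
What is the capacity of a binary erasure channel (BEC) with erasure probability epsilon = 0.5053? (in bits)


C = 1 - epsilon = 1 - 0.5053 = 0.4947

0.4947 bits


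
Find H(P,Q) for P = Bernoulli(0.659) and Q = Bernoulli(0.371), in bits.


H(P,Q) = -p*log2(q) - (1-p)*log2(1-q). -0.659*log2(0.371) = 0.942705; -0.341*log2(0.629) = 0.228084. H(P,Q) = 0.942705 + 0.228084 = 1.1708

1.1708 bits


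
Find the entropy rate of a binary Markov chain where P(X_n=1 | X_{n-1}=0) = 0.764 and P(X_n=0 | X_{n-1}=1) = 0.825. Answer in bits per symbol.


Stationary distribution: pi_0 = p10/(p01+p10) = 0.5192, pi_1 = 0.4808. Entropy rate H' = pi_0*H(p01) + pi_1*H(p10) = 0.5192*0.7883 + 0.4808*0.669 = 0.731

0.731 bits/symbol


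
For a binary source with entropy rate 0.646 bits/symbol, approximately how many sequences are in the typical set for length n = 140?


log2|A_typical| = nH = 140 * 0.646 = 90.44, so |A_typical| ~ 2^90.44 = 1.679e+27

1.679e+27


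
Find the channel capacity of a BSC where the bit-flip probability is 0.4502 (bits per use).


H(p) = -p*log2(p) - (1-p)*log2(1-p) = -0.4502*log2(0.4502) - 0.5498*log2(0.5498) = 0.518343 + 0.474489 = 0.9928. C = 1 - H(p) = 1 - 0.9928 = 0.0072

0.0072 bits


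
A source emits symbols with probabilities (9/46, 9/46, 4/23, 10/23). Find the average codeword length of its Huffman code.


Huffman construction (repeatedly merge the two least-probable nodes; each merge adds 1 bit to every symbol beneath it): 4/23 + 9/46 = 17/46; 9/46 + 17/46 = 13/23; 10/23 + 13/23 = 1. Resulting codeword lengths (in the order the probabilities were given): (3, 2, 3, 1). L_avg = sum(p_i * l_i) = 9/46*3 + 9/46*2 + 4/23*3 + 10/23*1 = 89/46 = 1.9348

1.9348 bits


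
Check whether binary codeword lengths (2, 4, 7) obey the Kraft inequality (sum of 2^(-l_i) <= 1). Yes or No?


Kraft sum = sum(2^(-l_i)) = 0.3203, need <= 1. Result: satisfied (a binary prefix-free code with these lengths exists)

Yes


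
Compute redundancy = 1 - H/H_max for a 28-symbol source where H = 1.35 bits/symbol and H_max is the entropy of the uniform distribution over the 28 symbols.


H_max = log2(K) = log2(28) = 4.8074 bits/symbol. Redundancy = 1 - H/H_max = 1 - 1.35/4.8074 = 1 - 0.2808 = 0.7192

0.7192


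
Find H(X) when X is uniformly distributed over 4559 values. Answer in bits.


H = log2(n) = log2(4559) = 12.1545

12.1545 bits


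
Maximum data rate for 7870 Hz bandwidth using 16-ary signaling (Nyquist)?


Rate = 2 * B * log2(M) = 2 * 7870 * 4.0 = 62960.0

62960.0 bps


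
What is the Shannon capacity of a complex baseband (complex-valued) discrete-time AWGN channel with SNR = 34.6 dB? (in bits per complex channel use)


SNR_linear = 10^(34.6/10) = 2884.0315; C = log2(1 + SNR_linear) = log2(1 + 2884.0315) = 11.4944

11.4944 bits/channel use


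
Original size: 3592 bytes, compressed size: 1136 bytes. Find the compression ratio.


Ratio = original / compressed = 3592 / 1136 = 3.162

3.162


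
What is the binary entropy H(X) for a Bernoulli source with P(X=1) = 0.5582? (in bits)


H = -p*log2(p) - (1-p)*log2(1-p). -0.5582*log2(0.5582) = 0.469528; -0.4418*log2(0.4418) = 0.520677. H = 0.469528 + 0.520677 = 0.9902

0.9902 bits


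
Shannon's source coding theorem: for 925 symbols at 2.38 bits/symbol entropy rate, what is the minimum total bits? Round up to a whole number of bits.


Minimum bits >= n * H = 925 * 2.38 = 2201.5, rounded up to a whole number of bits = 2202

2202 bits


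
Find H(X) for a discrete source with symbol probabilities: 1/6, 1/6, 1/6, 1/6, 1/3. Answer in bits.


H = -sum(p_i * log2(p_i)). Terms: -(1/6)*log2(1/6) = 0.430827; -(1/6)*log2(1/6) = 0.430827; -(1/6)*log2(1/6) = 0.430827; -(1/6)*log2(1/6) = 0.430827; -(1/3)*log2(1/3) = 0.528321. H = 0.430827 + 0.430827 + 0.430827 + 0.430827 + 0.528321 = 2.2516

2.2516 bits


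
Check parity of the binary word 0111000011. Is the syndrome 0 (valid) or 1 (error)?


Syndrome = XOR of all bits = 0 XOR 1 XOR 1 XOR 1 XOR 0 XOR 0 XOR 0 XOR 0 XOR 1 XOR 1 = 1

1


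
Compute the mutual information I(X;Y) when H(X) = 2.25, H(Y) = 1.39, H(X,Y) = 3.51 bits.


I(X;Y) = H(X) + H(Y) - H(X,Y) = 2.25 + 1.39 - 3.51 = 0.13

0.13 bits


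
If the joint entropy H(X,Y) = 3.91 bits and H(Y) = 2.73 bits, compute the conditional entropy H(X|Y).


H(X|Y) = H(X,Y) - H(Y) = 3.91 - 2.73 = 1.18

1.18 bits


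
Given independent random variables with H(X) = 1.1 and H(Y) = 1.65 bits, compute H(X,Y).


For independent variables, H(X,Y) = H(X) + H(Y) = 1.1 + 1.65 = 2.75

2.75 bits


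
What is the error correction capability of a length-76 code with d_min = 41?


Correction capability = floor((d-1)/2) = floor((41-1)/2) = 20

20 errors


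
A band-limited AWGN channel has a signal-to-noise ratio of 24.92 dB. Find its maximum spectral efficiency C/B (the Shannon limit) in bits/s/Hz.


SNR_linear = 10^(24.92/10) = 310.456; C/B = log2(1 + SNR_linear) = log2(1 + 310.456) = 8.2829

8.2829 bits/s/Hz


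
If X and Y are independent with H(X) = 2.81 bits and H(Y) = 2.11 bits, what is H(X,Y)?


For independent variables, H(X,Y) = H(X) + H(Y) = 2.81 + 2.11 = 4.92

4.92 bits


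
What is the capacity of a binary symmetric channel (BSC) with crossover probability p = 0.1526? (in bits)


H(p) = -p*log2(p) - (1-p)*log2(1-p) = -0.1526*log2(0.1526) - 0.8474*log2(0.8474) = 0.413878 + 0.202431 = 0.6163. C = 1 - H(p) = 1 - 0.6163 = 0.3837

0.3837 bits


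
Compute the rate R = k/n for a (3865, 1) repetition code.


Rate = k/n = 1/3865

1/3865


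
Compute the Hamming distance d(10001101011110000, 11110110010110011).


Count differing positions: . ^ ^ ^ ^ . ^ ^ . . ^ . . . . ^ ^ = 9 differences

9


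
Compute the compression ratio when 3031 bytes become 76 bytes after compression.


Ratio = original / compressed = 3031 / 76 = 39.8816

39.8816


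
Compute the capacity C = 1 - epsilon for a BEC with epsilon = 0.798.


C = 1 - epsilon = 1 - 0.798 = 0.202

0.202 bits


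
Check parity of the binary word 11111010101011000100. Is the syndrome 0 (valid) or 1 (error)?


Syndrome = XOR of all bits = 1 XOR 1 XOR 1 XOR 1 XOR 1 XOR 0 XOR 1 XOR 0 XOR 1 XOR 0 XOR 1 XOR 0 XOR 1 XOR 1 XOR 0 XOR 0 XOR 0 XOR 1 XOR 0 XOR 0 = 1

1


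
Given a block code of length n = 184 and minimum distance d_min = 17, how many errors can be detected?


Detection capability = d_min - 1 = 17 - 1 = 16

16 errors


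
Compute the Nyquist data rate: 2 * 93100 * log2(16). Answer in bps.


Rate = 2 * B * log2(M) = 2 * 93100 * 4.0 = 744800.0

744800.0 bps


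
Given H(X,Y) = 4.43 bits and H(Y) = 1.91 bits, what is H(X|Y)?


H(X|Y) = H(X,Y) - H(Y) = 4.43 - 1.91 = 2.52

2.52 bits


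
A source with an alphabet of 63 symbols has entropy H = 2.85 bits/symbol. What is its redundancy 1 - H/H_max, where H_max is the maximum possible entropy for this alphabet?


H_max = log2(K) = log2(63) = 5.9773 bits/symbol. Redundancy = 1 - H/H_max = 1 - 2.85/5.9773 = 1 - 0.4768 = 0.5232

0.5232


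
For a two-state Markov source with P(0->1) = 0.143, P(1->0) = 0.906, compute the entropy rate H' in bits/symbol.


Stationary distribution: pi_0 = p10/(p01+p10) = 0.8637, pi_1 = 0.1363. Entropy rate H' = pi_0*H(p01) + pi_1*H(p10) = 0.8637*0.592 + 0.1363*0.4497 = 0.5726

0.5726 bits/symbol


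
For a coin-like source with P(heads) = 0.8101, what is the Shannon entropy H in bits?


H = -p*log2(p) - (1-p)*log2(1-p). -0.8101*log2(0.8101) = 0.246131; -0.1899*log2(0.1899) = 0.455131. H = 0.246131 + 0.455131 = 0.7013

0.7013 bits


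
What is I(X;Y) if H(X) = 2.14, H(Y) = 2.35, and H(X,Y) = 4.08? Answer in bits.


I(X;Y) = H(X) + H(Y) - H(X,Y) = 2.14 + 2.35 - 4.08 = 0.41

0.41 bits


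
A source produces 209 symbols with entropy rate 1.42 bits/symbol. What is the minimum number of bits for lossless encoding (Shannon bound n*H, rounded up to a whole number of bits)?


Minimum bits >= n * H = 209 * 1.42 = 296.78, rounded up to a whole number of bits = 297

297 bits


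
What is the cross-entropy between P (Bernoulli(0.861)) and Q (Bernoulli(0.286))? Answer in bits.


H(P,Q) = -p*log2(q) - (1-p)*log2(1-q). -0.861*log2(0.286) = 1.554891; -0.139*log2(0.714) = 0.067555. H(P,Q) = 1.554891 + 0.067555 = 1.6224

1.6224 bits


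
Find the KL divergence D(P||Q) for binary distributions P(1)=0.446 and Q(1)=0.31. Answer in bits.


KL = p*log2(p/q) + (1-p)*log2((1-p)/(1-q)) = 0.446*log2(0.446/0.31) + 0.554*log2(0.554/0.69) = 0.0586

0.0586 bits


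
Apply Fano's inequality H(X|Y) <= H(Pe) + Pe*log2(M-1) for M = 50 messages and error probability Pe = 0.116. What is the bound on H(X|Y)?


H(Pe) = -Pe*log2(Pe) - (1-Pe)*log2(1-Pe) = -0.116*log2(0.116) - 0.884*log2(0.884) = 0.360505 + 0.157247 = 0.5178. Pe*log2(M-1) = 0.116*log2(49) = 0.651306. Bound = H(Pe) + Pe*log2(M-1) = 0.360505 + 0.157247 + 0.651306 = 1.1691

1.1691 bits


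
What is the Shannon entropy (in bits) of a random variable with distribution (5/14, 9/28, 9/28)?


H = -sum(p_i * log2(p_i)). Terms: -(5/14)*log2(5/14) = 0.530510; -(9/28)*log2(9/28) = 0.526317; -(9/28)*log2(9/28) = 0.526317. H = 0.530510 + 0.526317 + 0.526317 = 1.5831

1.5831 bits


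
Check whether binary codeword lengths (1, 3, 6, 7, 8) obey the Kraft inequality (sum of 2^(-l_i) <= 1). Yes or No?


Kraft sum = sum(2^(-l_i)) = 0.6523, need <= 1. Result: satisfied (a binary prefix-free code with these lengths exists)

Yes


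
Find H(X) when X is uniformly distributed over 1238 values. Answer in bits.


H = log2(n) = log2(1238) = 10.2738

10.2738 bits


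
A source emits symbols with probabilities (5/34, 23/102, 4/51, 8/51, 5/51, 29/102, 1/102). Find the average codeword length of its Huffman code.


Huffman construction (repeatedly merge the two least-probable nodes; each merge adds 1 bit to every symbol beneath it): 1/102 + 4/51 = 3/34; 3/34 + 5/51 = 19/102; 5/34 + 8/51 = 31/102; 19/102 + 23/102 = 7/17; 29/102 + 31/102 = 10/17; 7/17 + 10/17 = 1. Resulting codeword lengths (in the order the probabilities were given): (3, 2, 4, 3, 3, 2, 4). L_avg = sum(p_i * l_i) = 5/34*3 + 23/102*2 + 4/51*4 + 8/51*3 + 5/51*3 + 29/102*2 + 1/102*4 = 263/102 = 2.5784

2.5784 bits


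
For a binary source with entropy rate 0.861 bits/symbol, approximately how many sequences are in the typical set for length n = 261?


log2|A_typical| = nH = 261 * 0.861 = 224.721, so |A_typical| ~ 2^224.721 = 4.444e+67

4.444e+67


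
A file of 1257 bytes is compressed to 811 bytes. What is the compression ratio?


Ratio = original / compressed = 1257 / 811 = 1.5499

1.5499


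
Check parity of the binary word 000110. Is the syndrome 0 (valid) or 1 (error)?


Syndrome = XOR of all bits = 0 XOR 0 XOR 0 XOR 1 XOR 1 XOR 0 = 0

0


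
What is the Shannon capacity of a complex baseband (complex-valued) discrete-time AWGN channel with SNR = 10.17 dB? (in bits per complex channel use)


SNR_linear = 10^(10.17/10) = 10.3992; C = log2(1 + SNR_linear) = log2(1 + 10.3992) = 3.5109

3.5109 bits/channel use


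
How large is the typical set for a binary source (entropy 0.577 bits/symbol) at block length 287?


log2|A_typical| = nH = 287 * 0.577 = 165.599, so |A_typical| ~ 2^165.599 = 7.084e+49

7.084e+49


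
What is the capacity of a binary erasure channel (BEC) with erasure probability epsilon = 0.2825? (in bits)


C = 1 - epsilon = 1 - 0.2825 = 0.7175

0.7175 bits


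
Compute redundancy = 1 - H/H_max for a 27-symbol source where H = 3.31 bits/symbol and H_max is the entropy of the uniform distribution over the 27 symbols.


H_max = log2(K) = log2(27) = 4.7549 bits/symbol. Redundancy = 1 - H/H_max = 1 - 3.31/4.7549 = 1 - 0.6961 = 0.3039

0.3039


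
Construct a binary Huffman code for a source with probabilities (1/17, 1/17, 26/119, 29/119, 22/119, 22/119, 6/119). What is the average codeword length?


Huffman construction (repeatedly merge the two least-probable nodes; each merge adds 1 bit to every symbol beneath it): 6/119 + 1/17 = 13/119; 1/17 + 13/119 = 20/119; 20/119 + 22/119 = 6/17; 22/119 + 26/119 = 48/119; 29/119 + 6/17 = 71/119; 48/119 + 71/119 = 1. Resulting codeword lengths (in the order the probabilities were given): (5, 4, 2, 2, 3, 2, 5). L_avg = sum(p_i * l_i) = 1/17*5 + 1/17*4 + 26/119*2 + 29/119*2 + 22/119*3 + 22/119*2 + 6/119*5 = 313/119 = 2.6303

2.6303 bits


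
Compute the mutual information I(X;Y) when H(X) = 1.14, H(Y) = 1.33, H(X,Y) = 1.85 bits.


I(X;Y) = H(X) + H(Y) - H(X,Y) = 1.14 + 1.33 - 1.85 = 0.62

0.62 bits


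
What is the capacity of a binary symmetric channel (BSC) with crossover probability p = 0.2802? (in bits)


H(p) = -p*log2(p) - (1-p)*log2(1-p) = -0.2802*log2(0.2802) - 0.7198*log2(0.7198) = 0.514299 + 0.341424 = 0.8557. C = 1 - H(p) = 1 - 0.8557 = 0.1443

0.1443 bits


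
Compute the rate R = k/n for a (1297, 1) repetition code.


Rate = k/n = 1/1297

1/1297


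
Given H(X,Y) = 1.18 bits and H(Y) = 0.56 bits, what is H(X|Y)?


H(X|Y) = H(X,Y) - H(Y) = 1.18 - 0.56 = 0.62

0.62 bits


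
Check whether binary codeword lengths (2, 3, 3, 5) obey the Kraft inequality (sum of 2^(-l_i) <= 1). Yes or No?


Kraft sum = sum(2^(-l_i)) = 0.5312, need <= 1. Result: satisfied (a binary prefix-free code with these lengths exists)

Yes


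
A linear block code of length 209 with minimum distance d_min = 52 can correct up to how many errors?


Correction capability = floor((d-1)/2) = floor((52-1)/2) = 25

25 errors


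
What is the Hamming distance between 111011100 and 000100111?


Count differing positions: ^ ^ ^ ^ ^ ^ . ^ ^ = 8 differences

8


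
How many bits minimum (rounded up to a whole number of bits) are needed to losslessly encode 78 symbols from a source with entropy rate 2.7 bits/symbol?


Minimum bits >= n * H = 78 * 2.7 = 210.6, rounded up to a whole number of bits = 211

211 bits


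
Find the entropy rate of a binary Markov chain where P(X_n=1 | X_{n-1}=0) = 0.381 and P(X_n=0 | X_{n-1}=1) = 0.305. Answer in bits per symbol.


Stationary distribution: pi_0 = p10/(p01+p10) = 0.4446, pi_1 = 0.5554. Entropy rate H' = pi_0*H(p01) + pi_1*H(p10) = 0.4446*0.9587 + 0.5554*0.8873 = 0.9191

0.9191 bits/symbol


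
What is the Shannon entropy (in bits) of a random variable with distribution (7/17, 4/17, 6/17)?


H = -sum(p_i * log2(p_i)). Terms: -(7/17)*log2(7/17) = 0.527103; -(4/17)*log2(4/17) = 0.491168; -(6/17)*log2(6/17) = 0.530294. H = 0.527103 + 0.491168 + 0.530294 = 1.5486

1.5486 bits


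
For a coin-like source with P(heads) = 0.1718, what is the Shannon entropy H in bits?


H = -p*log2(p) - (1-p)*log2(1-p). -0.1718*log2(0.1718) = 0.436578; -0.8282*log2(0.8282) = 0.225228. H = 0.436578 + 0.225228 = 0.6618

0.6618 bits


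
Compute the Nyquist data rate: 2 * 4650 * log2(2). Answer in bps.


Rate = 2 * B * log2(M) = 2 * 4650 * 1.0 = 9300.0

9300.0 bps


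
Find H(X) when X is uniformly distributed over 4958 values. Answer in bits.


H = log2(n) = log2(4958) = 12.2755

12.2755 bits


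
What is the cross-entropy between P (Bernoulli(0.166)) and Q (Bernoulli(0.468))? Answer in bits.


H(P,Q) = -p*log2(q) - (1-p)*log2(1-q). -0.166*log2(0.468) = 0.181840; -0.834*log2(0.532) = 0.759359. H(P,Q) = 0.181840 + 0.759359 = 0.9412

0.9412 bits


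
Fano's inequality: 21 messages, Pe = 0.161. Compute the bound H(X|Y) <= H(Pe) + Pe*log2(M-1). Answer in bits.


H(Pe) = -Pe*log2(Pe) - (1-Pe)*log2(1-Pe) = -0.161*log2(0.161) - 0.839*log2(0.839) = 0.424214 + 0.212483 = 0.6367. Pe*log2(M-1) = 0.161*log2(20) = 0.695830. Bound = H(Pe) + Pe*log2(M-1) = 0.424214 + 0.212483 + 0.695830 = 1.3325

1.3325 bits


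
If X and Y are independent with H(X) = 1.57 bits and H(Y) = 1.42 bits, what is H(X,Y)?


For independent variables, H(X,Y) = H(X) + H(Y) = 1.57 + 1.42 = 2.99

2.99 bits


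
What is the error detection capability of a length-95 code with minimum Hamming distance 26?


Detection capability = d_min - 1 = 26 - 1 = 25

25 errors


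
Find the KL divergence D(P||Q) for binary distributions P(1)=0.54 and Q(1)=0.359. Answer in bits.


KL = p*log2(p/q) + (1-p)*log2((1-p)/(1-q)) = 0.54*log2(0.54/0.359) + 0.46*log2(0.46/0.641) = 0.0978

0.0978 bits


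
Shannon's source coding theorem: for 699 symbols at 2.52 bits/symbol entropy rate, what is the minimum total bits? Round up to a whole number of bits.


Minimum bits >= n * H = 699 * 2.52 = 1761.48, rounded up to a whole number of bits = 1762

1762 bits


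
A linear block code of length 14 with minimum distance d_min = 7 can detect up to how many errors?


Detection capability = d_min - 1 = 7 - 1 = 6

6 errors


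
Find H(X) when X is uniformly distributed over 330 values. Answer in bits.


H = log2(n) = log2(330) = 8.3663

8.3663 bits


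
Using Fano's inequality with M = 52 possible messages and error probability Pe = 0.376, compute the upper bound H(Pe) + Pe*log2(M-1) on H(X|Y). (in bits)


H(Pe) = -Pe*log2(Pe) - (1-Pe)*log2(1-Pe) = -0.376*log2(0.376) - 0.624*log2(0.624) = 0.530609 + 0.424558 = 0.9552. Pe*log2(M-1) = 0.376*log2(51) = 2.132832. Bound = H(Pe) + Pe*log2(M-1) = 0.530609 + 0.424558 + 2.132832 = 3.088

3.088 bits


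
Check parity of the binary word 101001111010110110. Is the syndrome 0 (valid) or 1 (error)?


Syndrome = XOR of all bits = 1 XOR 0 XOR 1 XOR 0 XOR 0 XOR 1 XOR 1 XOR 1 XOR 1 XOR 0 XOR 1 XOR 0 XOR 1 XOR 1 XOR 0 XOR 1 XOR 1 XOR 0 = 1

1


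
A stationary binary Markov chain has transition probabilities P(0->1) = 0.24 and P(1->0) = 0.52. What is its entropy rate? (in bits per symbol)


Stationary distribution: pi_0 = p10/(p01+p10) = 0.6842, pi_1 = 0.3158. Entropy rate H' = pi_0*H(p01) + pi_1*H(p10) = 0.6842*0.795 + 0.3158*0.9988 = 0.8594

0.8594 bits/symbol


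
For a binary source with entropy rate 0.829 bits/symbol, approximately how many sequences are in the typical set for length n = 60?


log2|A_typical| = nH = 60 * 0.829 = 49.74, so |A_typical| ~ 2^49.74 = 9.402e+14

9.402e+14


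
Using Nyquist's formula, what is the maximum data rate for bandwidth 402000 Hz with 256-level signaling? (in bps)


Rate = 2 * B * log2(M) = 2 * 402000 * 8.0 = 6432000.0

6432000.0 bps


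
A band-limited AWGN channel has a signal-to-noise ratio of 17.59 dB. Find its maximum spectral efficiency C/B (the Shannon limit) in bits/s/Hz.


SNR_linear = 10^(17.59/10) = 57.4116; C/B = log2(1 + SNR_linear) = log2(1 + 57.4116) = 5.8682

5.8682 bits/s/Hz


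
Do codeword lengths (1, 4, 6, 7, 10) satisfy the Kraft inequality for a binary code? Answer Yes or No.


Kraft sum = sum(2^(-l_i)) = 0.5869, need <= 1. Result: satisfied (a binary prefix-free code with these lengths exists)

Yes


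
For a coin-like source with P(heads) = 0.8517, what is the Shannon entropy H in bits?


H = -p*log2(p) - (1-p)*log2(1-p). -0.8517*log2(0.8517) = 0.197239; -0.1483*log2(0.1483) = 0.408331. H = 0.197239 + 0.408331 = 0.6056

0.6056 bits


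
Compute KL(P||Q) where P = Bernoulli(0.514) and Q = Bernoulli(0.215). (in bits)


KL = p*log2(p/q) + (1-p)*log2((1-p)/(1-q)) = 0.514*log2(0.514/0.215) + 0.486*log2(0.486/0.785) = 0.3101

0.3101 bits


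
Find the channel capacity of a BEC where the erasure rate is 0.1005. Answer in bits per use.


C = 1 - epsilon = 1 - 0.1005 = 0.8995

0.8995 bits


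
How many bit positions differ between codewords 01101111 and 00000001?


Count differing positions: . ^ ^ . ^ ^ ^ . = 5 differences

5


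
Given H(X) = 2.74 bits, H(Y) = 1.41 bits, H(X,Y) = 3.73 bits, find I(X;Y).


I(X;Y) = H(X) + H(Y) - H(X,Y) = 2.74 + 1.41 - 3.73 = 0.42

0.42 bits


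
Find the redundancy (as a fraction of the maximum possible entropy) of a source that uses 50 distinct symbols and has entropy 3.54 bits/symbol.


H_max = log2(K) = log2(50) = 5.6439 bits/symbol. Redundancy = 1 - H/H_max = 1 - 3.54/5.6439 = 1 - 0.6272 = 0.3728

0.3728


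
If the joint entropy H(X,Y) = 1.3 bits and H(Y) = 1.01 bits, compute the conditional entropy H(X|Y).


H(X|Y) = H(X,Y) - H(Y) = 1.3 - 1.01 = 0.29

0.29 bits


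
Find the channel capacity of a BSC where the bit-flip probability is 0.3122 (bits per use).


H(p) = -p*log2(p) - (1-p)*log2(1-p) = -0.3122*log2(0.3122) - 0.6878*log2(0.6878) = 0.524327 + 0.371370 = 0.8957. C = 1 - H(p) = 1 - 0.8957 = 0.1043

0.1043 bits


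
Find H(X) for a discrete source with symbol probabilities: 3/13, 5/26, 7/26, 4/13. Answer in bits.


H = -sum(p_i * log2(p_i)). Terms: -(3/13)*log2(3/13) = 0.488187; -(5/26)*log2(5/26) = 0.457406; -(7/26)*log2(7/26) = 0.509677; -(4/13)*log2(4/13) = 0.523212. H = 0.488187 + 0.457406 + 0.509677 + 0.523212 = 1.9785

1.9785 bits


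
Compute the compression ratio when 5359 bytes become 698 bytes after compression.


Ratio = original / compressed = 5359 / 698 = 7.6777

7.6777


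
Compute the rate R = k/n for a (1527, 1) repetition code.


Rate = k/n = 1/1527

1/1527


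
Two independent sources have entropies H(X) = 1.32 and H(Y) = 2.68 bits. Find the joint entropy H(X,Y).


For independent variables, H(X,Y) = H(X) + H(Y) = 1.32 + 2.68 = 4.0

4.0 bits


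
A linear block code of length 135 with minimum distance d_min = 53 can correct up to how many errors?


Correction capability = floor((d-1)/2) = floor((53-1)/2) = 26

26 errors


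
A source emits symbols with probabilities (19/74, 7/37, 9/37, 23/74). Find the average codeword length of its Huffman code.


Huffman construction (repeatedly merge the two least-probable nodes; each merge adds 1 bit to every symbol beneath it): 7/37 + 9/37 = 16/37; 19/74 + 23/74 = 21/37; 16/37 + 21/37 = 1. Resulting codeword lengths (in the order the probabilities were given): (2, 2, 2, 2). L_avg = sum(p_i * l_i) = 19/74*2 + 7/37*2 + 9/37*2 + 23/74*2 = 2

2.0 bits


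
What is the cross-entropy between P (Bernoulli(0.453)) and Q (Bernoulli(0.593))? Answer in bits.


H(P,Q) = -p*log2(q) - (1-p)*log2(1-q). -0.453*log2(0.593) = 0.341515; -0.547*log2(0.407) = 0.709404. H(P,Q) = 0.341515 + 0.709404 = 1.0509

1.0509 bits


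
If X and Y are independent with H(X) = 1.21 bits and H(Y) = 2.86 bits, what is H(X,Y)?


For independent variables, H(X,Y) = H(X) + H(Y) = 1.21 + 2.86 = 4.07

4.07 bits


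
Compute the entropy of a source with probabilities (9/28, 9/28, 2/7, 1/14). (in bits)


H = -sum(p_i * log2(p_i)). Terms: -(9/28)*log2(9/28) = 0.526317; -(9/28)*log2(9/28) = 0.526317; -(2/7)*log2(2/7) = 0.516387; -(1/14)*log2(1/14) = 0.271954. H = 0.526317 + 0.526317 + 0.516387 + 0.271954 = 1.841

1.841 bits


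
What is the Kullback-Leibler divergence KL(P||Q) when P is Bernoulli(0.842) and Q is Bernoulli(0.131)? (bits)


KL = p*log2(p/q) + (1-p)*log2((1-p)/(1-q)) = 0.842*log2(0.842/0.131) + 0.158*log2(0.158/0.869) = 1.8716

1.8716 bits


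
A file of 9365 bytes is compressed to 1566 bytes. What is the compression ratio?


Ratio = original / compressed = 9365 / 1566 = 5.9802

5.9802


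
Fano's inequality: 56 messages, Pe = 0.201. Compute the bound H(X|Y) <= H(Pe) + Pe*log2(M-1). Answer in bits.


H(Pe) = -Pe*log2(Pe) - (1-Pe)*log2(1-Pe) = -0.201*log2(0.201) - 0.799*log2(0.799) = 0.465261 + 0.258662 = 0.7239. Pe*log2(M-1) = 0.201*log2(55) = 1.162053. Bound = H(Pe) + Pe*log2(M-1) = 0.465261 + 0.258662 + 1.162053 = 1.886

1.886 bits


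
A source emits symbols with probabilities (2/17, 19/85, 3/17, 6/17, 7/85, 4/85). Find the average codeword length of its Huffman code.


Huffman construction (repeatedly merge the two least-probable nodes; each merge adds 1 bit to every symbol beneath it): 4/85 + 7/85 = 11/85; 2/17 + 11/85 = 21/85; 3/17 + 19/85 = 2/5; 21/85 + 6/17 = 3/5; 2/5 + 3/5 = 1. Resulting codeword lengths (in the order the probabilities were given): (3, 2, 2, 2, 4, 4). L_avg = sum(p_i * l_i) = 2/17*3 + 19/85*2 + 3/17*2 + 6/17*2 + 7/85*4 + 4/85*4 = 202/85 = 2.3765

2.3765 bits


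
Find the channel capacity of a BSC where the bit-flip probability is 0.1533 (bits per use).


H(p) = -p*log2(p) - (1-p)*log2(1-p) = -0.1533*log2(0.1533) - 0.8467*log2(0.8467) = 0.414764 + 0.203273 = 0.618. C = 1 - H(p) = 1 - 0.618 = 0.382

0.382 bits


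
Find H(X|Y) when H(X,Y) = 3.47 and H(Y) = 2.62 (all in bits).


H(X|Y) = H(X,Y) - H(Y) = 3.47 - 2.62 = 0.85

0.85 bits


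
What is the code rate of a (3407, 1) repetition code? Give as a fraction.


Rate = k/n = 1/3407

1/3407


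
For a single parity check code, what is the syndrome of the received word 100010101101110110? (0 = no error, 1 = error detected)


Syndrome = XOR of all bits = 1 XOR 0 XOR 0 XOR 0 XOR 1 XOR 0 XOR 1 XOR 0 XOR 1 XOR 1 XOR 0 XOR 1 XOR 1 XOR 1 XOR 0 XOR 1 XOR 1 XOR 0 = 0

0


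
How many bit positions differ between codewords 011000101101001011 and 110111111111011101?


Count differing positions: ^ . ^ ^ ^ ^ . ^ . . ^ . . ^ . ^ ^ . = 10 differences

10


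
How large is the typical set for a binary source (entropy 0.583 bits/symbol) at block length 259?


log2|A_typical| = nH = 259 * 0.583 = 150.997, so |A_typical| ~ 2^150.997 = 2.849e+45

2.849e+45


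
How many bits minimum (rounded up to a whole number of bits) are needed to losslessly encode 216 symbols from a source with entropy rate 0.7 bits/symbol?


Minimum bits >= n * H = 216 * 0.7 = 151.2, rounded up to a whole number of bits = 152

152 bits


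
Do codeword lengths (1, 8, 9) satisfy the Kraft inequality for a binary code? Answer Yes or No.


Kraft sum = sum(2^(-l_i)) = 0.5059, need <= 1. Result: satisfied (a binary prefix-free code with these lengths exists)

Yes


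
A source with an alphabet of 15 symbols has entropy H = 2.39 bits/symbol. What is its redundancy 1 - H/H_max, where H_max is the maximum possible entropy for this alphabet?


H_max = log2(K) = log2(15) = 3.9069 bits/symbol. Redundancy = 1 - H/H_max = 1 - 2.39/3.9069 = 1 - 0.6117 = 0.3883

0.3883


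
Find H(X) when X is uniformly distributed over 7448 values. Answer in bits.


H = log2(n) = log2(7448) = 12.8626

12.8626 bits


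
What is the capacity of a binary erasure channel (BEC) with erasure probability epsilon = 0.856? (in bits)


C = 1 - epsilon = 1 - 0.856 = 0.144

0.144 bits


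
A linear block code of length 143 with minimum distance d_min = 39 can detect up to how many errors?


Detection capability = d_min - 1 = 39 - 1 = 38

38 errors


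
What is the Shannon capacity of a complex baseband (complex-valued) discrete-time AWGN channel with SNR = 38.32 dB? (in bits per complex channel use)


SNR_linear = 10^(38.32/10) = 6792.0363; C = log2(1 + SNR_linear) = log2(1 + 6792.0363) = 12.7298

12.7298 bits/channel use


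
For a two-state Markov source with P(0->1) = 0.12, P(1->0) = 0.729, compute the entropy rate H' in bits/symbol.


Stationary distribution: pi_0 = p10/(p01+p10) = 0.8587, pi_1 = 0.1413. Entropy rate H' = pi_0*H(p01) + pi_1*H(p10) = 0.8587*0.5294 + 0.1413*0.8429 = 0.5737

0.5737 bits/symbol


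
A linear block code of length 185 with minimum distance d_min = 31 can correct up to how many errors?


Correction capability = floor((d-1)/2) = floor((31-1)/2) = 15

15 errors


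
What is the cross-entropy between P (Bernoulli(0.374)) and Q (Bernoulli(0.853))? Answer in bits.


H(P,Q) = -p*log2(q) - (1-p)*log2(1-q). -0.374*log2(0.853) = 0.085789; -0.626*log2(0.147) = 1.731586. H(P,Q) = 0.085789 + 1.731586 = 1.8174

1.8174 bits


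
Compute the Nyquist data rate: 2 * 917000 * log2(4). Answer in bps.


Rate = 2 * B * log2(M) = 2 * 917000 * 2.0 = 3668000.0

3668000.0 bps


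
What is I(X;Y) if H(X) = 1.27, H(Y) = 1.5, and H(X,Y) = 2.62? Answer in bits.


I(X;Y) = H(X) + H(Y) - H(X,Y) = 1.27 + 1.5 - 2.62 = 0.15

0.15 bits


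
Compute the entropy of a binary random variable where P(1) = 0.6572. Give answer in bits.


H = -p*log2(p) - (1-p)*log2(1-p). -0.6572*log2(0.6572) = 0.397997; -0.3428*log2(0.3428) = 0.529476. H = 0.397997 + 0.529476 = 0.9275

0.9275 bits


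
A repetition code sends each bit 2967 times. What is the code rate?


Rate = k/n = 1/2967

1/2967


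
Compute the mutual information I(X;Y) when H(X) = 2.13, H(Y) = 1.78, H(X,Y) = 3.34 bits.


I(X;Y) = H(X) + H(Y) - H(X,Y) = 2.13 + 1.78 - 3.34 = 0.57

0.57 bits


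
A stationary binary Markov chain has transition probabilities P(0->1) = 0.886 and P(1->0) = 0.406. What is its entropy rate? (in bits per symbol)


Stationary distribution: pi_0 = p10/(p01+p10) = 0.3142, pi_1 = 0.6858. Entropy rate H' = pi_0*H(p01) + pi_1*H(p10) = 0.3142*0.5119 + 0.6858*0.9744 = 0.829

0.829 bits/symbol


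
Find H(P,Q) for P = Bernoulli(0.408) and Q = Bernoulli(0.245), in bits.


H(P,Q) = -p*log2(q) - (1-p)*log2(1-q). -0.408*log2(0.245) = 0.827892; -0.592*log2(0.755) = 0.240027. H(P,Q) = 0.827892 + 0.240027 = 1.0679

1.0679 bits


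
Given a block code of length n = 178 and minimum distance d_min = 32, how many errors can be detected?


Detection capability = d_min - 1 = 32 - 1 = 31

31 errors


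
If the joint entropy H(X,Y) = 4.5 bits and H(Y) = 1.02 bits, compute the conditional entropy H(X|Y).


H(X|Y) = H(X,Y) - H(Y) = 4.5 - 1.02 = 3.48

3.48 bits


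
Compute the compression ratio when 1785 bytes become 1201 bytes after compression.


Ratio = original / compressed = 1785 / 1201 = 1.4863

1.4863


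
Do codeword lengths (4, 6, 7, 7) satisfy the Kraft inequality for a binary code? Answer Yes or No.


Kraft sum = sum(2^(-l_i)) = 0.0938, need <= 1. Result: satisfied (a binary prefix-free code with these lengths exists)

Yes


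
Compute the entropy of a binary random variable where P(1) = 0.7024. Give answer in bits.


H = -p*log2(p) - (1-p)*log2(1-p). -0.7024*log2(0.7024) = 0.357968; -0.2976*log2(0.2976) = 0.520370. H = 0.357968 + 0.520370 = 0.8783

0.8783 bits


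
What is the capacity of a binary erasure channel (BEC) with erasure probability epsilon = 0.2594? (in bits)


C = 1 - epsilon = 1 - 0.2594 = 0.7406

0.7406 bits


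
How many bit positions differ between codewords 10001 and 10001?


Count differing positions: . . . . . = 0 differences

0


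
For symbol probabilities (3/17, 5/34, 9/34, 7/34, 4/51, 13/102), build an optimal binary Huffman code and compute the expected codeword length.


Huffman construction (repeatedly merge the two least-probable nodes; each merge adds 1 bit to every symbol beneath it): 4/51 + 13/102 = 7/34; 5/34 + 3/17 = 11/34; 7/34 + 7/34 = 7/17; 9/34 + 11/34 = 10/17; 7/17 + 10/17 = 1. Resulting codeword lengths (in the order the probabilities were given): (3, 3, 2, 2, 3, 3). L_avg = sum(p_i * l_i) = 3/17*3 + 5/34*3 + 9/34*2 + 7/34*2 + 4/51*3 + 13/102*3 = 43/17 = 2.5294

2.5294 bits


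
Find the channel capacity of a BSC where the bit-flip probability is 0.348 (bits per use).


H(p) = -p*log2(p) - (1-p)*log2(1-p) = -0.348*log2(0.348) - 0.652*log2(0.652) = 0.529949 + 0.402321 = 0.9323. C = 1 - H(p) = 1 - 0.9323 = 0.0677

0.0677 bits


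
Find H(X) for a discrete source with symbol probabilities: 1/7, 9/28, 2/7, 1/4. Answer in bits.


H = -sum(p_i * log2(p_i)). Terms: -(1/7)*log2(1/7) = 0.401051; -(9/28)*log2(9/28) = 0.526317; -(2/7)*log2(2/7) = 0.516387; -(1/4)*log2(1/4) = 0.500000. H = 0.401051 + 0.526317 + 0.516387 + 0.500000 = 1.9438

1.9438 bits


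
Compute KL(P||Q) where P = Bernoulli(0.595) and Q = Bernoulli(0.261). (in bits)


KL = p*log2(p/q) + (1-p)*log2((1-p)/(1-q)) = 0.595*log2(0.595/0.261) + 0.405*log2(0.405/0.739) = 0.356

0.356 bits


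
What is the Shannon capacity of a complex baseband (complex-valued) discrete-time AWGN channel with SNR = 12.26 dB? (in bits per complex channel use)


SNR_linear = 10^(12.26/10) = 16.8267; C = log2(1 + SNR_linear) = log2(1 + 16.8267) = 4.156

4.156 bits/channel use


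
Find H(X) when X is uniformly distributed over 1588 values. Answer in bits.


H = log2(n) = log2(1588) = 10.633

10.633 bits


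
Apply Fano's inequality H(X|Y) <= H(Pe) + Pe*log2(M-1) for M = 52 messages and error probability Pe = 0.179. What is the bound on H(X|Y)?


H(Pe) = -Pe*log2(Pe) - (1-Pe)*log2(1-Pe) = -0.179*log2(0.179) - 0.821*log2(0.821) = 0.444272 + 0.233612 = 0.6779. Pe*log2(M-1) = 0.179*log2(51) = 1.015364. Bound = H(Pe) + Pe*log2(M-1) = 0.444272 + 0.233612 + 1.015364 = 1.6932

1.6932 bits


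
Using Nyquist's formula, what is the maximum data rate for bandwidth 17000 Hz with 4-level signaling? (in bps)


Rate = 2 * B * log2(M) = 2 * 17000 * 2.0 = 68000.0

68000.0 bps


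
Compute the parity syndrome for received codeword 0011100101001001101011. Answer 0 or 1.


Syndrome = XOR of all bits = 0 XOR 0 XOR 1 XOR 1 XOR 1 XOR 0 XOR 0 XOR 1 XOR 0 XOR 1 XOR 0 XOR 0 XOR 1 XOR 0 XOR 0 XOR 1 XOR 1 XOR 0 XOR 1 XOR 0 XOR 1 XOR 1 = 1

1
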